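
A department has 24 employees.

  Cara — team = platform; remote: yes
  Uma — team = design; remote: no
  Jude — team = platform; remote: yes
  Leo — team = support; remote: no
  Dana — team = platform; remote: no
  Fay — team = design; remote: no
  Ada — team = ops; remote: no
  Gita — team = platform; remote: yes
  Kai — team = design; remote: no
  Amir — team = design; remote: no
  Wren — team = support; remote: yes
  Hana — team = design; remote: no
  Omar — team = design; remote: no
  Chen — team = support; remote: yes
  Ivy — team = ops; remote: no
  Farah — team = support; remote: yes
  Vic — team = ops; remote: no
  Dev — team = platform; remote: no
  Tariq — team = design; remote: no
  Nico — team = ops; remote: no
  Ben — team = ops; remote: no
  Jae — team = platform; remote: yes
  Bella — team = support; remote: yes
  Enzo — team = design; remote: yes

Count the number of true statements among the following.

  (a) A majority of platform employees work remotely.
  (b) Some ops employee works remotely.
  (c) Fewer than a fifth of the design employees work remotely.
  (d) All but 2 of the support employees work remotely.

2

(a) platform: |A| = 6, |A ∩ B| = 4; needs |A ∩ B| > |A ∖ B| — true.
(b) ops: |A| = 5, |A ∩ B| = 0; needs A ∩ B ≠ ∅ (|A ∩ B| ≥ 1) — false.
(c) design: |A| = 8, |A ∩ B| = 1; needs |A ∩ B| / |A| < 1/5 — true.
(d) support: |A| = 5, |A ∩ B| = 4; needs |A ∖ B| = 2 — false.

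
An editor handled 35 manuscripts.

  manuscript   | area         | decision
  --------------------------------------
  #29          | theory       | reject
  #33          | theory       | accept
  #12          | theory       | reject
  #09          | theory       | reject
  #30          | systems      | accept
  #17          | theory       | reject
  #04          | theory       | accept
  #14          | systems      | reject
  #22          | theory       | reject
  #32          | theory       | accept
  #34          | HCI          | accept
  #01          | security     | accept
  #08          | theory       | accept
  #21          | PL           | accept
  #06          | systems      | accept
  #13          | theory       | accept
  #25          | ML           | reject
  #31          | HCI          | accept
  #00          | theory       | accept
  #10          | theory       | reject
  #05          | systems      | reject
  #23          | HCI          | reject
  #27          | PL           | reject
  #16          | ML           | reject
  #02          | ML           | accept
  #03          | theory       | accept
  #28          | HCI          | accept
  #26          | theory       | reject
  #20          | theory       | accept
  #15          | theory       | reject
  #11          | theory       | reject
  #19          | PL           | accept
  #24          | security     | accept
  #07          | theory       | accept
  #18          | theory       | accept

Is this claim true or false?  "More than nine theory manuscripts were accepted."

True

Truth condition: |A ∩ B| > 9.
|A| = 19, |A ∩ B| = 10, |A ∖ B| = 9.
|A ∩ B| = 10, so the statement is true.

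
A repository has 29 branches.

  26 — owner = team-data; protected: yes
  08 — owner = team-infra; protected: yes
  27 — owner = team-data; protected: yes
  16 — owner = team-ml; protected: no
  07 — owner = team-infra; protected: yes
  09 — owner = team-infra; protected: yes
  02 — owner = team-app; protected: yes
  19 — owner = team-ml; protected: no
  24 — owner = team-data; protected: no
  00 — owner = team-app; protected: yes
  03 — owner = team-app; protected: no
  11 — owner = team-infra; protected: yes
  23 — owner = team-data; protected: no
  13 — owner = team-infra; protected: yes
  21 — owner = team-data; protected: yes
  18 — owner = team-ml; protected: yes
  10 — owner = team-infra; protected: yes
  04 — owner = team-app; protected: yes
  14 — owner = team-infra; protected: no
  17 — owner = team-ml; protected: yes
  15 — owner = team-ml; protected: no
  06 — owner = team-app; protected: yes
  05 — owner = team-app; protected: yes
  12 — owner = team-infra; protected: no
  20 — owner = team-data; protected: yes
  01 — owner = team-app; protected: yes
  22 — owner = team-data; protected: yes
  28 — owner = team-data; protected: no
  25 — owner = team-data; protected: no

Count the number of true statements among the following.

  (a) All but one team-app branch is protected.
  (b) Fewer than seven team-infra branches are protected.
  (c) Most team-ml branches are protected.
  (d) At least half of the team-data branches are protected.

(a) team-app: |A| = 7, |A ∩ B| = 6; needs |A ∖ B| = 1 — true.
(b) team-infra: |A| = 8, |A ∩ B| = 6; needs |A ∩ B| < 7 — true.
(c) team-ml: |A| = 5, |A ∩ B| = 2; needs |A ∩ B| > |A ∖ B| — false.
(d) team-data: |A| = 9, |A ∩ B| = 5; needs |A ∩ B| ≥ |A ∖ B| — true.

3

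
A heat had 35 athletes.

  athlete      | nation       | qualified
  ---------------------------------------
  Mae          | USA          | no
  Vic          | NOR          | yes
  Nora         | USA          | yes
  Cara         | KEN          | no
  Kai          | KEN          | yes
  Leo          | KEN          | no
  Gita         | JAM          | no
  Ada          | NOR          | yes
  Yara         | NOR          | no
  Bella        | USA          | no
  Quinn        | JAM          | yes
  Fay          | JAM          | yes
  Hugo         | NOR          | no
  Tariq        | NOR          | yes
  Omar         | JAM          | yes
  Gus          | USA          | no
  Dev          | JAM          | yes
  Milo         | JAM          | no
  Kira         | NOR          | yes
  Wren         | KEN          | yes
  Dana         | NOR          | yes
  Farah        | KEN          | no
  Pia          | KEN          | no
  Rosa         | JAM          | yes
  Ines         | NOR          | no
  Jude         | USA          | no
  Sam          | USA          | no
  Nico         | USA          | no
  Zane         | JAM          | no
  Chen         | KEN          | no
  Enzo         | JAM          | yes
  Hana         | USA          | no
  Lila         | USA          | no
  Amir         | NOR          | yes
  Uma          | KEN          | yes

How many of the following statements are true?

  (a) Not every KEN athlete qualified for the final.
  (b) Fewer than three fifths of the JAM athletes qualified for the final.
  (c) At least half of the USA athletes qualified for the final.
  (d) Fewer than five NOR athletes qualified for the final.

1

(a) KEN: |A| = 8, |A ∩ B| = 3; needs A ⊄ B (|A ∖ B| ≥ 1) — true.
(b) JAM: |A| = 9, |A ∩ B| = 6; needs |A ∩ B| / |A| < 3/5 — false.
(c) USA: |A| = 9, |A ∩ B| = 1; needs |A ∩ B| ≥ |A ∖ B| — false.
(d) NOR: |A| = 9, |A ∩ B| = 6; needs |A ∩ B| < 5 — false.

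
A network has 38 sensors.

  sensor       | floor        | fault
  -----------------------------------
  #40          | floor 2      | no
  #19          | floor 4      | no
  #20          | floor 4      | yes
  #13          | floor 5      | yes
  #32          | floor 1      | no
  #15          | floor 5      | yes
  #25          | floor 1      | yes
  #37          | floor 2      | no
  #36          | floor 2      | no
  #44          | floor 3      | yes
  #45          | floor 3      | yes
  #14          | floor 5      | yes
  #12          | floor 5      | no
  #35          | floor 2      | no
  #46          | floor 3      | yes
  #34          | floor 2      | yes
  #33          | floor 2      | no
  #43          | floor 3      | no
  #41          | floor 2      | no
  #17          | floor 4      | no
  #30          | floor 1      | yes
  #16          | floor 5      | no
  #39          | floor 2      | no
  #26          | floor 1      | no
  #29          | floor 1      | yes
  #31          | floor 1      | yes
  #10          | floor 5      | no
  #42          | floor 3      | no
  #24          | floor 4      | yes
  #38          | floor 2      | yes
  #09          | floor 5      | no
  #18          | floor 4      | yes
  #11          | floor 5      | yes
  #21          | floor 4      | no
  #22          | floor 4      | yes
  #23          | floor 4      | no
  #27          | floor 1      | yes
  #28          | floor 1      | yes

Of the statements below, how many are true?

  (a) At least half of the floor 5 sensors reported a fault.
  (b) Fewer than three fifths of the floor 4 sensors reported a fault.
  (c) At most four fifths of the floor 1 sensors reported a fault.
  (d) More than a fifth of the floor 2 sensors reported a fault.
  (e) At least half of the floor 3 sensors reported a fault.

(a) floor 5: |A| = 8, |A ∩ B| = 4; needs |A ∩ B| ≥ |A ∖ B| — true.
(b) floor 4: |A| = 8, |A ∩ B| = 4; needs |A ∩ B| / |A| < 3/5 — true.
(c) floor 1: |A| = 8, |A ∩ B| = 6; needs |A ∩ B| / |A| ≤ 4/5 — true.
(d) floor 2: |A| = 9, |A ∩ B| = 2; needs |A ∩ B| / |A| > 1/5 — true.
(e) floor 3: |A| = 5, |A ∩ B| = 3; needs |A ∩ B| ≥ |A ∖ B| — true.

5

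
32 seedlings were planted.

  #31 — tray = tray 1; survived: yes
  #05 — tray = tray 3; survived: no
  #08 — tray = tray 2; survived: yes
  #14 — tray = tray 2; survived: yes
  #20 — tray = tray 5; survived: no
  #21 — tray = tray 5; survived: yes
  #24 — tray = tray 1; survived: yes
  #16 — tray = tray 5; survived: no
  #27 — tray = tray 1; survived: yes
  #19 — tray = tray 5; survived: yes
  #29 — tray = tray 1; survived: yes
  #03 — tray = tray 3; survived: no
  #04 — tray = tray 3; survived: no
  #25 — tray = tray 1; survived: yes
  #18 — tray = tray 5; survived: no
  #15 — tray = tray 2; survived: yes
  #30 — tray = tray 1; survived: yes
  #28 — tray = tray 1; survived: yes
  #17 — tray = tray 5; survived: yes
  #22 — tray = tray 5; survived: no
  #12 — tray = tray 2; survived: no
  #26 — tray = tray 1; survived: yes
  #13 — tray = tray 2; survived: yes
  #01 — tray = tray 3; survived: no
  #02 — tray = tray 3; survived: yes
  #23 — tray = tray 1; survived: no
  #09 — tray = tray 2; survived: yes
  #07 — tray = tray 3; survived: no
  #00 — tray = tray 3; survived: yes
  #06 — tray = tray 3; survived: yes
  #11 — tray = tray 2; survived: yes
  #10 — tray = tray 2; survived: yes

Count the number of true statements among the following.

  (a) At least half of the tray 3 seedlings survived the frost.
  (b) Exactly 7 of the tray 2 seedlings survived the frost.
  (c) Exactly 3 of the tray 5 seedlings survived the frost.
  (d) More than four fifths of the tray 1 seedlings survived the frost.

3

(a) tray 3: |A| = 8, |A ∩ B| = 3; needs |A ∩ B| ≥ |A ∖ B| — false.
(b) tray 2: |A| = 8, |A ∩ B| = 7; needs |A ∩ B| = 7 — true.
(c) tray 5: |A| = 7, |A ∩ B| = 3; needs |A ∩ B| = 3 — true.
(d) tray 1: |A| = 9, |A ∩ B| = 8; needs |A ∩ B| / |A| > 4/5 — true.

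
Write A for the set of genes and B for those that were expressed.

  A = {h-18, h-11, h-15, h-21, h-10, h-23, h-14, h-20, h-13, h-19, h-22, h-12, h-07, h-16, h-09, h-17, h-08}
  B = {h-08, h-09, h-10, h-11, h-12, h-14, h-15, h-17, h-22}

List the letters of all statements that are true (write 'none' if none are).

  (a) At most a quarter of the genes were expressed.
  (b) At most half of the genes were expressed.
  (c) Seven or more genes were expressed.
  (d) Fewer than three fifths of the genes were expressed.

|A| = 17, |A ∩ B| = 9, |A ∖ B| = 8.
(a) |A ∩ B| / |A| ≤ 1/4: fails.
(b) |A ∩ B| ≤ |A ∖ B|: fails.
(c) |A ∩ B| ≥ 7: holds.
(d) |A ∩ B| / |A| < 3/5: holds.

(c), (d)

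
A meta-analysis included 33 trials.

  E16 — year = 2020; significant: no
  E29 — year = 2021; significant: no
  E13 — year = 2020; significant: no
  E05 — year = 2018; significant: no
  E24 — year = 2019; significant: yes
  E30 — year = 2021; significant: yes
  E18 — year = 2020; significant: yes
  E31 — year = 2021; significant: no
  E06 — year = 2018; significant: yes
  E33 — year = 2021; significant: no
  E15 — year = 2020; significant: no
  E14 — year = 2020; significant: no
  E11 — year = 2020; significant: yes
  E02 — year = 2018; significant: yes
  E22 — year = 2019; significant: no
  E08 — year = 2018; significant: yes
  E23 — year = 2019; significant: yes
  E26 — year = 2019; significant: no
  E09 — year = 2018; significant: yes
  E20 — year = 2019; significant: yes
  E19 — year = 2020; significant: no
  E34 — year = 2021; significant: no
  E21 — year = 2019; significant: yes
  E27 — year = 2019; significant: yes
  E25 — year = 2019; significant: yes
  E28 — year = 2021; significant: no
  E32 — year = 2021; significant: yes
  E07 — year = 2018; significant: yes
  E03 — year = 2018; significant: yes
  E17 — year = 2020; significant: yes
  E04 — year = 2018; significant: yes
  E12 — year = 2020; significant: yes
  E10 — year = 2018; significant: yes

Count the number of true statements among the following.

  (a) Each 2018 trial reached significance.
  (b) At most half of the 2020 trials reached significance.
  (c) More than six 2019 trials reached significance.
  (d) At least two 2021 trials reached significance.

(a) 2018: |A| = 9, |A ∩ B| = 8; needs A ⊆ B, i.e. every element of A is in B (|A ∖ B| = 0) — false.
(b) 2020: |A| = 9, |A ∩ B| = 4; needs |A ∩ B| ≤ |A ∖ B| — true.
(c) 2019: |A| = 8, |A ∩ B| = 6; needs |A ∩ B| > 6 — false.
(d) 2021: |A| = 7, |A ∩ B| = 2; needs |A ∩ B| ≥ 2 — true.

2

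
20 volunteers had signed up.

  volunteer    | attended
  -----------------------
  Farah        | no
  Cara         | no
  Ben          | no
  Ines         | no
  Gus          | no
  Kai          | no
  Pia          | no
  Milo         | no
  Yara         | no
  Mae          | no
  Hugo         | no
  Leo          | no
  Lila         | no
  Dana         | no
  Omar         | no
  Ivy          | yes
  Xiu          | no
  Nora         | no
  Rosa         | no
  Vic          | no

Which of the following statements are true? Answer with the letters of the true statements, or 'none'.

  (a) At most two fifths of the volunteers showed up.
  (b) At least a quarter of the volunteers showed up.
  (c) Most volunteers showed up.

|A| = 20, |A ∩ B| = 1, |A ∖ B| = 19.
(a) |A ∩ B| / |A| ≤ 2/5: holds.
(b) |A ∩ B| / |A| ≥ 1/4: fails.
(c) |A ∩ B| > |A ∖ B|: fails.

(a)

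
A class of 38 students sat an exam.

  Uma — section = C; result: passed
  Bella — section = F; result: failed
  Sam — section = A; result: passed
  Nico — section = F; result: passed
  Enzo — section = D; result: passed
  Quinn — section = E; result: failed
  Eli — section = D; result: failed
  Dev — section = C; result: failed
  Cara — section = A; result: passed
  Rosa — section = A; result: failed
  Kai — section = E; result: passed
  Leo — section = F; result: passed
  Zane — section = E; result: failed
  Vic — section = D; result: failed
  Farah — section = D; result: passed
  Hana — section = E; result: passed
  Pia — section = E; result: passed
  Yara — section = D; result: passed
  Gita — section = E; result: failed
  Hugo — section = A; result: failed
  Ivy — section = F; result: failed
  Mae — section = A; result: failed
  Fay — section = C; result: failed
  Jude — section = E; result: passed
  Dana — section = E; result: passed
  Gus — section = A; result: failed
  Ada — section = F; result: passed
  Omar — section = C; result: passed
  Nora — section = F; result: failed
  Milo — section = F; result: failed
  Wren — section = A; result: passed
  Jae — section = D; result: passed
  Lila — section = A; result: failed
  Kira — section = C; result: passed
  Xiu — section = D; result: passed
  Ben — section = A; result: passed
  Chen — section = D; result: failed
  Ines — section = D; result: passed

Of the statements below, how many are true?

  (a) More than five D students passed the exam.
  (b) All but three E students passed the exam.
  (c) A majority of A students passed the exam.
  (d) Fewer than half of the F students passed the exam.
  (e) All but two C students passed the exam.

(a) D: |A| = 9, |A ∩ B| = 6; needs |A ∩ B| > 5 — true.
(b) E: |A| = 8, |A ∩ B| = 5; needs |A ∖ B| = 3 — true.
(c) A: |A| = 9, |A ∩ B| = 4; needs |A ∩ B| > |A ∖ B| — false.
(d) F: |A| = 7, |A ∩ B| = 3; needs |A ∩ B| < |A ∖ B| — true.
(e) C: |A| = 5, |A ∩ B| = 3; needs |A ∖ B| = 2 — true.

4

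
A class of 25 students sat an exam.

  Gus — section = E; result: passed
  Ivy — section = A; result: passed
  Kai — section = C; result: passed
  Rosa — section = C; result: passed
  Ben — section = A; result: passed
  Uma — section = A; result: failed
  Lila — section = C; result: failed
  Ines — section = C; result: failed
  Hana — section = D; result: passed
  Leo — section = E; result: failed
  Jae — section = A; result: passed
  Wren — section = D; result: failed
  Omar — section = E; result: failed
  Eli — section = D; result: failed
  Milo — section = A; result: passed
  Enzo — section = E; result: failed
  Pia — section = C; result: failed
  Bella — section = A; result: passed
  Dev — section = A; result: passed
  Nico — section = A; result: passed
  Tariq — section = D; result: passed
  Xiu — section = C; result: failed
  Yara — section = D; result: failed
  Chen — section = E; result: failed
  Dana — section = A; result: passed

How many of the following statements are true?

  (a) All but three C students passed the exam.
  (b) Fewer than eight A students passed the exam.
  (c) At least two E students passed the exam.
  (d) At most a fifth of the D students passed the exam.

(a) C: |A| = 6, |A ∩ B| = 2; needs |A ∖ B| = 3 — false.
(b) A: |A| = 9, |A ∩ B| = 8; needs |A ∩ B| < 8 — false.
(c) E: |A| = 5, |A ∩ B| = 1; needs |A ∩ B| ≥ 2 — false.
(d) D: |A| = 5, |A ∩ B| = 2; needs |A ∩ B| / |A| ≤ 1/5 — false.

0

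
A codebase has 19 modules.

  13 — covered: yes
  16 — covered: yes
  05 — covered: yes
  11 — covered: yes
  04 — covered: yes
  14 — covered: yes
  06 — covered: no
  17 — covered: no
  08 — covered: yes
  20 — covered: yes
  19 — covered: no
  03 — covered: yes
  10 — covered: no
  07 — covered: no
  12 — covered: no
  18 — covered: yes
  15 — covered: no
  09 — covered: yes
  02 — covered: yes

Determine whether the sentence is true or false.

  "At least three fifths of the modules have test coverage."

Truth condition: |A ∩ B| / |A| ≥ 3/5.
|A| = 19, |A ∩ B| = 12, |A ∖ B| = 7.
|A ∩ B|/|A| = 12/19, so the statement is true.

True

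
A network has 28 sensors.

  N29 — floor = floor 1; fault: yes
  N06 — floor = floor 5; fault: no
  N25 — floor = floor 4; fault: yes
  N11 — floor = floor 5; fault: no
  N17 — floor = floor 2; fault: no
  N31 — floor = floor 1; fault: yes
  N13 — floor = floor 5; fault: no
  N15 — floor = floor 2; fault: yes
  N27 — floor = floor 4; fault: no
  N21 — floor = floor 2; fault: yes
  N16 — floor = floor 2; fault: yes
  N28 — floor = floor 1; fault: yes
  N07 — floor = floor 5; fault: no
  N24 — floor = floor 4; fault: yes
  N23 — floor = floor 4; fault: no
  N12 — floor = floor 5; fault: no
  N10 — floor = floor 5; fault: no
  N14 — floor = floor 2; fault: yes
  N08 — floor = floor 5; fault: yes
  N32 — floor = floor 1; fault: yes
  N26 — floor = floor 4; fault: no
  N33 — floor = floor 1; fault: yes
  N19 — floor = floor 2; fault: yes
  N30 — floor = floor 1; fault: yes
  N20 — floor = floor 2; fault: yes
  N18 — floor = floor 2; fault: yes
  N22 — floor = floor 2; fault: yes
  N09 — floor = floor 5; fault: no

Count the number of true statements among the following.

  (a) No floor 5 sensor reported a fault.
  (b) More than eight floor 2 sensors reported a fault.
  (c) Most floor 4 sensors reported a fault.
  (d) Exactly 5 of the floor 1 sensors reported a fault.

(a) floor 5: |A| = 8, |A ∩ B| = 1; needs A ∩ B = ∅ (|A ∩ B| = 0) — false.
(b) floor 2: |A| = 9, |A ∩ B| = 8; needs |A ∩ B| > 8 — false.
(c) floor 4: |A| = 5, |A ∩ B| = 2; needs |A ∩ B| > |A ∖ B| — false.
(d) floor 1: |A| = 6, |A ∩ B| = 6; needs |A ∩ B| = 5 — false.

0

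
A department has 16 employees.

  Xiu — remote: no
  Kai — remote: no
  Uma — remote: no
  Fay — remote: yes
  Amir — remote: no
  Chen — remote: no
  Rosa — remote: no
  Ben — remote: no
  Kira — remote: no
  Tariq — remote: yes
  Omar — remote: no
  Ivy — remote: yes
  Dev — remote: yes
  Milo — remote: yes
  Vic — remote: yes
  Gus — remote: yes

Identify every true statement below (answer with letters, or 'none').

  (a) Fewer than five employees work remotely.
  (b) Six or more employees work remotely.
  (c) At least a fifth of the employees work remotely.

(b), (c)

|A| = 16, |A ∩ B| = 7, |A ∖ B| = 9.
(a) |A ∩ B| < 5: fails.
(b) |A ∩ B| ≥ 6: holds.
(c) |A ∩ B| / |A| ≥ 1/5: holds.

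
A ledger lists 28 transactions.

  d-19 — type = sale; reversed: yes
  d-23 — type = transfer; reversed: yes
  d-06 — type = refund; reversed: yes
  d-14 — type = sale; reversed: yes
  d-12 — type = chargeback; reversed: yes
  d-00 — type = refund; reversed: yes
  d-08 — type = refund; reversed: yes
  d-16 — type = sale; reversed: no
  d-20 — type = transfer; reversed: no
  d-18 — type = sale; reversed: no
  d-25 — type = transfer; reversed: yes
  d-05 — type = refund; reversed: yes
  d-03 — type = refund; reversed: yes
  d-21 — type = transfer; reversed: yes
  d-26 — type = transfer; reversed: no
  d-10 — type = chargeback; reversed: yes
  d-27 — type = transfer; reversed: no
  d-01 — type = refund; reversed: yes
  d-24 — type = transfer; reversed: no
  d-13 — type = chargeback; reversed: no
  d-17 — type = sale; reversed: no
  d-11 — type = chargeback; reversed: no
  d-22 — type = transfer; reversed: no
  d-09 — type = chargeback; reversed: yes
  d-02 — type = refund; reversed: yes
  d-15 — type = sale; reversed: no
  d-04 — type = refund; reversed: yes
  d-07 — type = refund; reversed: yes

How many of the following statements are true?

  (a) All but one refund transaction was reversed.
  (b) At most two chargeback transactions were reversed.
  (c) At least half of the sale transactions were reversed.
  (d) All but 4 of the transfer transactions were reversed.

(a) refund: |A| = 9, |A ∩ B| = 9; needs |A ∖ B| = 1 — false.
(b) chargeback: |A| = 5, |A ∩ B| = 3; needs |A ∩ B| ≤ 2 — false.
(c) sale: |A| = 6, |A ∩ B| = 2; needs |A ∩ B| ≥ |A ∖ B| — false.
(d) transfer: |A| = 8, |A ∩ B| = 3; needs |A ∖ B| = 4 — false.

0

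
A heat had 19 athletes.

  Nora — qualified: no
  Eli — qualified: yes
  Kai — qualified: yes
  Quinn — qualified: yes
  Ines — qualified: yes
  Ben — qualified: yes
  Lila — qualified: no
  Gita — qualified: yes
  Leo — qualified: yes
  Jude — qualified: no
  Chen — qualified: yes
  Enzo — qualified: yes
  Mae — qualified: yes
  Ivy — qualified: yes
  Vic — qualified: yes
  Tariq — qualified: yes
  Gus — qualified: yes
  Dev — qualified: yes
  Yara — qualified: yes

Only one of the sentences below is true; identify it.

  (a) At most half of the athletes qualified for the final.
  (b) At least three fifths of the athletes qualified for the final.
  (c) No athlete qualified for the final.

(b)

|A| = 19, |A ∩ B| = 16, |A ∖ B| = 3.
(a) requires |A ∩ B| ≤ |A ∖ B|: false.
(b) requires |A ∩ B| / |A| ≥ 3/5: true.
(c) requires A ∩ B = ∅ (|A ∩ B| = 0): false.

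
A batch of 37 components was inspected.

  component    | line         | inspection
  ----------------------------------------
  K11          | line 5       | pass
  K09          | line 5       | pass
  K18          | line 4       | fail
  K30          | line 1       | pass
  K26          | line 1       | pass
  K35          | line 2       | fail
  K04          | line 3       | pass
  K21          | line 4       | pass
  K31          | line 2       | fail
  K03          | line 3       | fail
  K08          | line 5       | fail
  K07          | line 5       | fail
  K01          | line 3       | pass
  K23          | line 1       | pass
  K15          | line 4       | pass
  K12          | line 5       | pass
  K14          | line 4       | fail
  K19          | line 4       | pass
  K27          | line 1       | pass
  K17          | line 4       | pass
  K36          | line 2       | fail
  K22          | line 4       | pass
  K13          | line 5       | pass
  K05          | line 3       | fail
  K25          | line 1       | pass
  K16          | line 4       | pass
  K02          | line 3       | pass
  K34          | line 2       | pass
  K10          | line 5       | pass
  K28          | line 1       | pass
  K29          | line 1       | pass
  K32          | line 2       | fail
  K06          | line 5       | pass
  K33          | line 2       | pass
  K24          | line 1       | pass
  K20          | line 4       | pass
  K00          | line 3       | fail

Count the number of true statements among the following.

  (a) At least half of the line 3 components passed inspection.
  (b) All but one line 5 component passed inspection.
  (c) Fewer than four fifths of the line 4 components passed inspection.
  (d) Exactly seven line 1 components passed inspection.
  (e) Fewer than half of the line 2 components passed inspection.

(a) line 3: |A| = 6, |A ∩ B| = 3; needs |A ∩ B| ≥ |A ∖ B| — true.
(b) line 5: |A| = 8, |A ∩ B| = 6; needs |A ∖ B| = 1 — false.
(c) line 4: |A| = 9, |A ∩ B| = 7; needs |A ∩ B| / |A| < 4/5 — true.
(d) line 1: |A| = 8, |A ∩ B| = 8; needs |A ∩ B| = 7 — false.
(e) line 2: |A| = 6, |A ∩ B| = 2; needs |A ∩ B| < |A ∖ B| — true.

3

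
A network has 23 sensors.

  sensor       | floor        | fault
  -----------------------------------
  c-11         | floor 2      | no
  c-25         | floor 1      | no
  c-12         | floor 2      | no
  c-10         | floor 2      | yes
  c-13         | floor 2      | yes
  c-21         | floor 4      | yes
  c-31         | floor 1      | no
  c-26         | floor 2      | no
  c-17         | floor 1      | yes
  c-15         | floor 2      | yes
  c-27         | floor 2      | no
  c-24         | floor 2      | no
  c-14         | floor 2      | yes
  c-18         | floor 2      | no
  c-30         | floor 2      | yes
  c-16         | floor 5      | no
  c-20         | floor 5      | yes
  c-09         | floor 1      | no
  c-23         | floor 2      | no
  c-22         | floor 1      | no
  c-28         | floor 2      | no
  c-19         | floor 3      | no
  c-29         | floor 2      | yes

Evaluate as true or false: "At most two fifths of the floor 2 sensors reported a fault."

The determiner here denotes the relation: |A ∩ B| / |A| ≤ 2/5.
A (the restrictor) = {c-11, c-12, c-10, c-13, c-26, c-15, c-27, c-24, c-14, c-18, c-30, c-23, c-28, c-29}, |A| = 14.
A ∩ B = {c-10, c-13, c-15, c-14, c-30, c-29}, so |A ∩ B| = 6.
A ∖ B = {c-11, c-12, c-26, c-27, c-24, c-18, c-23, c-28}, so |A ∖ B| = 8.
|A ∩ B|/|A| = 6/14, so the statement is false.

False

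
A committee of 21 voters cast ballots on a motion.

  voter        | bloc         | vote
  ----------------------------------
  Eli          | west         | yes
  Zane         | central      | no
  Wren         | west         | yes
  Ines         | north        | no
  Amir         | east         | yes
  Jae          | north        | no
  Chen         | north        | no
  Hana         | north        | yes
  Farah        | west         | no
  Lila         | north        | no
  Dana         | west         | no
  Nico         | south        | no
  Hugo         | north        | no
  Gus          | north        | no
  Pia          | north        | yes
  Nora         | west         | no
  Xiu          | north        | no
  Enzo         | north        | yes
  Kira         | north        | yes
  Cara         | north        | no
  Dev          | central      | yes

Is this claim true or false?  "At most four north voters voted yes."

Truth condition: |A ∩ B| ≤ 4.
A (the restrictor) = {Ines, Jae, Chen, Hana, Lila, Hugo, Gus, Pia, Xiu, Enzo, Kira, Cara}, |A| = 12.
A ∩ B = {Hana, Pia, Enzo, Kira}, so |A ∩ B| = 4.
|A ∩ B| = 4, so the statement is true.

True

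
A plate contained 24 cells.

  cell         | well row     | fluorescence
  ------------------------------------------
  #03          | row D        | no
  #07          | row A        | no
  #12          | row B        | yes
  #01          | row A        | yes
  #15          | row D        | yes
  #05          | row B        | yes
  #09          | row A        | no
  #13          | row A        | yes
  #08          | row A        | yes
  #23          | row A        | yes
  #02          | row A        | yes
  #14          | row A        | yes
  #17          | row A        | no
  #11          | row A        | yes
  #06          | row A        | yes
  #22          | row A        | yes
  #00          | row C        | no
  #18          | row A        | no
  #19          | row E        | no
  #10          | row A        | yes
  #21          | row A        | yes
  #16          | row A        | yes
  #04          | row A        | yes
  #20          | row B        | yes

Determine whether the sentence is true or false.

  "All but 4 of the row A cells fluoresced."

True

Truth condition: |A ∖ B| = 4.
|A| = 17, |A ∩ B| = 13, |A ∖ B| = 4.
|A ∖ B| = 4, so the statement is true.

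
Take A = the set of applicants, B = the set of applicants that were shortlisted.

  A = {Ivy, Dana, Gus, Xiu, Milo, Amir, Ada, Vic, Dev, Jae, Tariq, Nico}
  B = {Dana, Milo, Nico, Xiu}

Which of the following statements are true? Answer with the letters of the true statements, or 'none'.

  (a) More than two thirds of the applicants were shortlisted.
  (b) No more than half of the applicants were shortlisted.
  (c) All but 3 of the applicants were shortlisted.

(b)

|A| = 12, |A ∩ B| = 4, |A ∖ B| = 8.
(a) |A ∩ B| / |A| > 2/3: fails.
(b) |A ∩ B| ≤ |A ∖ B|: holds.
(c) |A ∖ B| = 3: fails.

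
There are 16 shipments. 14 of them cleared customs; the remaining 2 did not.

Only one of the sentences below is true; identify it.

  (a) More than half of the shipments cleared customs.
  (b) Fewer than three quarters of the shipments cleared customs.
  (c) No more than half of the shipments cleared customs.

(a)

|A| = 16, |A ∩ B| = 14, |A ∖ B| = 2.
(a) requires |A ∩ B| > |A ∖ B|: true.
(b) requires |A ∩ B| / |A| < 3/4: false.
(c) requires |A ∩ B| ≤ |A ∖ B|: false.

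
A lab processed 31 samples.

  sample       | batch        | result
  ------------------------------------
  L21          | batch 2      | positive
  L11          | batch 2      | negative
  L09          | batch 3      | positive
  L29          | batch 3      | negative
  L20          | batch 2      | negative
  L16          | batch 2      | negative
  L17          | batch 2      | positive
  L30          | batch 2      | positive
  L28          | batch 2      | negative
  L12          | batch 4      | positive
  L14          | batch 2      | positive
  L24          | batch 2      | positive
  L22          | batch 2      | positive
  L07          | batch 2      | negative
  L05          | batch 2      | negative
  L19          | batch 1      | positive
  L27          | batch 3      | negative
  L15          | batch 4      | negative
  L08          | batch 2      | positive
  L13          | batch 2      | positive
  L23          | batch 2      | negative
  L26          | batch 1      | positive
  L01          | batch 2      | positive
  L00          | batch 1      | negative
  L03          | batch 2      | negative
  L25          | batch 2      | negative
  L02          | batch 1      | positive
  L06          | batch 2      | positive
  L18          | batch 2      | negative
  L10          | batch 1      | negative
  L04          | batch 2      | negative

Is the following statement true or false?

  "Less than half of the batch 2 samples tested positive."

True

'Less than half of the batch 2 samples tested positive' holds iff |A ∩ B| < |A ∖ B|.
|A| = 21, |A ∩ B| = 10, |A ∖ B| = 11.
10 < 11, so the statement is true.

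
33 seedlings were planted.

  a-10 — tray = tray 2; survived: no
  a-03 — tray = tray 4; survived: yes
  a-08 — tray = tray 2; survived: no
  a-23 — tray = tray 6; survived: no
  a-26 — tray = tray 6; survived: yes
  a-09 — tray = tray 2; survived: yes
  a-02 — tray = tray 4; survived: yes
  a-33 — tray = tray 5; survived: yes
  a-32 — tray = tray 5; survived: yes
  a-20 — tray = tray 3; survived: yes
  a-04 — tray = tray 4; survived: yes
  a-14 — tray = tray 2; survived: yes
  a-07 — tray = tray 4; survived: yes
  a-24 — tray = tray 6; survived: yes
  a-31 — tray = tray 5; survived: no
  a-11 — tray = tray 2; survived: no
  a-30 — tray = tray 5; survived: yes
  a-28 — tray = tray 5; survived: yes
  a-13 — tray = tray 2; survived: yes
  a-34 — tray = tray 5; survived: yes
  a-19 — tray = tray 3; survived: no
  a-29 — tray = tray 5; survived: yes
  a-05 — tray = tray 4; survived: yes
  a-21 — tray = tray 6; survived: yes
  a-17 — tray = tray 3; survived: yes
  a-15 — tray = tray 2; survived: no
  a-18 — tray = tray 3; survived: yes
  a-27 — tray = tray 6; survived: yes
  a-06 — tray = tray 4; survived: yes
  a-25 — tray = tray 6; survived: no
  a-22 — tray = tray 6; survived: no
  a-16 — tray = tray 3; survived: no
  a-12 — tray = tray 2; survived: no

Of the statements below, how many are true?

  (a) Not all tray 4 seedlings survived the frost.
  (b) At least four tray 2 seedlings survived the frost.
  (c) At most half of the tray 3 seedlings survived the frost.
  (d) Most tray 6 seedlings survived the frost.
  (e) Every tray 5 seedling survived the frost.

1

(a) tray 4: |A| = 6, |A ∩ B| = 6; needs A ⊄ B (|A ∖ B| ≥ 1) — false.
(b) tray 2: |A| = 8, |A ∩ B| = 3; needs |A ∩ B| ≥ 4 — false.
(c) tray 3: |A| = 5, |A ∩ B| = 3; needs |A ∩ B| ≤ |A ∖ B| — false.
(d) tray 6: |A| = 7, |A ∩ B| = 4; needs |A ∩ B| > |A ∖ B| — true.
(e) tray 5: |A| = 7, |A ∩ B| = 6; needs A ⊆ B, i.e. every element of A is in B (|A ∖ B| = 0) — false.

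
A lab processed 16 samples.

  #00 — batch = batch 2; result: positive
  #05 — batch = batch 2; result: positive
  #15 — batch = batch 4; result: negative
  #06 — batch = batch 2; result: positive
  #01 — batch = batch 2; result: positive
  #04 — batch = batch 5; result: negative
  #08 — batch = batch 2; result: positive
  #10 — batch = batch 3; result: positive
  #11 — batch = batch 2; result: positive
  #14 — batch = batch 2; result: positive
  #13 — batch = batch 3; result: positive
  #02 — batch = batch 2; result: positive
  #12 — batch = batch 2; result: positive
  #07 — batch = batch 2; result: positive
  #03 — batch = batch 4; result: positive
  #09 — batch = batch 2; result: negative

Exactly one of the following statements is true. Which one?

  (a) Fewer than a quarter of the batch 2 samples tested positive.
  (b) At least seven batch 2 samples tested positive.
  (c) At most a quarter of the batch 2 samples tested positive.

|A| = 11, |A ∩ B| = 10, |A ∖ B| = 1.
(a) requires |A ∩ B| / |A| < 1/4: false.
(b) requires |A ∩ B| ≥ 7: true.
(c) requires |A ∩ B| / |A| ≤ 1/4: false.

(b)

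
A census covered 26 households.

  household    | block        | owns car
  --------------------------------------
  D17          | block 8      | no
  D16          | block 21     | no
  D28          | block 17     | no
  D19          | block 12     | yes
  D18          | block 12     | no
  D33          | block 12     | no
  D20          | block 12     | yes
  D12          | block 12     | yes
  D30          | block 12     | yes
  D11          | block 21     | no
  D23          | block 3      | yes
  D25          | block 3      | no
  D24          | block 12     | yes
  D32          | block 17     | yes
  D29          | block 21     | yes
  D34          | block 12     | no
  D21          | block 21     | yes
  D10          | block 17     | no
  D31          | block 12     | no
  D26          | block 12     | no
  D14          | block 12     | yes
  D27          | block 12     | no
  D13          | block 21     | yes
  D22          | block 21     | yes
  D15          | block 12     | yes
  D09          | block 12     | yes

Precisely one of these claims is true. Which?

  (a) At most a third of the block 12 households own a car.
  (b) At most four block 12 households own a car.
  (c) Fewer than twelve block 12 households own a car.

|A| = 14, |A ∩ B| = 8, |A ∖ B| = 6.
(a) requires |A ∩ B| / |A| ≤ 1/3: false.
(b) requires |A ∩ B| ≤ 4: false.
(c) requires |A ∩ B| < 12: true.

(c)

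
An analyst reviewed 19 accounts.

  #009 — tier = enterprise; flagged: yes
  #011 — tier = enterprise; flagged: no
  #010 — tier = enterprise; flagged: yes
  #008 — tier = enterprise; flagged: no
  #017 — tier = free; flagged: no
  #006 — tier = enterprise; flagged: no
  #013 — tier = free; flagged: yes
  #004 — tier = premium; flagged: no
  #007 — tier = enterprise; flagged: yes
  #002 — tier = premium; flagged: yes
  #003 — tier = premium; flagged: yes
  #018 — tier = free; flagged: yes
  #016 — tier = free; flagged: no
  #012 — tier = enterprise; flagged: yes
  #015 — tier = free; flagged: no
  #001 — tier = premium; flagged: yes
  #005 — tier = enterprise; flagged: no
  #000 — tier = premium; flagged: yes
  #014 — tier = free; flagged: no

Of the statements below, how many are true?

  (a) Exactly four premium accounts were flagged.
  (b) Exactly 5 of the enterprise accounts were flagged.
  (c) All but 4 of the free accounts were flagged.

(a) premium: |A| = 5, |A ∩ B| = 4; needs |A ∩ B| = 4 — true.
(b) enterprise: |A| = 8, |A ∩ B| = 4; needs |A ∩ B| = 5 — false.
(c) free: |A| = 6, |A ∩ B| = 2; needs |A ∖ B| = 4 — true.

2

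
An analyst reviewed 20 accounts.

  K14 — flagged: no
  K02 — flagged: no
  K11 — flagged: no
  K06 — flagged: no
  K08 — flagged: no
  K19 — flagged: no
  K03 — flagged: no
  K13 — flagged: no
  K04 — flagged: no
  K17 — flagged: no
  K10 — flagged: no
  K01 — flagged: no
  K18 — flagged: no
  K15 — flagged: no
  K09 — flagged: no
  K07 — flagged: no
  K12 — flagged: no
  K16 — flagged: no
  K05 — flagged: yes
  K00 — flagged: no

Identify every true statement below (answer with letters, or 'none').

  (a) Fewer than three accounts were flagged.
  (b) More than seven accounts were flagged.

(a)

|A| = 20, |A ∩ B| = 1, |A ∖ B| = 19.
(a) |A ∩ B| < 3: holds.
(b) |A ∩ B| > 7: fails.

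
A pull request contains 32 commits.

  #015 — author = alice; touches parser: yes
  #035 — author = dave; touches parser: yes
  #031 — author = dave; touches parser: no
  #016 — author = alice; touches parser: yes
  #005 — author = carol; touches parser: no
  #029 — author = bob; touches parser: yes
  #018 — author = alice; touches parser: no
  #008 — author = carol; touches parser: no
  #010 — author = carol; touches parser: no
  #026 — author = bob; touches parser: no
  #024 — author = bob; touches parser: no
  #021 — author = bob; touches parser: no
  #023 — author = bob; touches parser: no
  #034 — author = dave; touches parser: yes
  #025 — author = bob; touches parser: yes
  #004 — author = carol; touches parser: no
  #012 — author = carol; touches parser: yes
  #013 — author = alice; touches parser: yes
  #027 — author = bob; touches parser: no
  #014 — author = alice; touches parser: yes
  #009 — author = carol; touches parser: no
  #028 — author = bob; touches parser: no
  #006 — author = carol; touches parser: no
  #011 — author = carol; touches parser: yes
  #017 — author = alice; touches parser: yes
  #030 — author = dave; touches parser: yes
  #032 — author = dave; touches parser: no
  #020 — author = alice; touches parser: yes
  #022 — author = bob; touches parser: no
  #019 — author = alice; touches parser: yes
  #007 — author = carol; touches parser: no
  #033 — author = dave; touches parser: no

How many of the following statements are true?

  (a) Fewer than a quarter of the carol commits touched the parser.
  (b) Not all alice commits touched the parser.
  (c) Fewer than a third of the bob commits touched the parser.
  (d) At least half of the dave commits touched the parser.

4

(a) carol: |A| = 9, |A ∩ B| = 2; needs |A ∩ B| / |A| < 1/4 — true.
(b) alice: |A| = 8, |A ∩ B| = 7; needs A ⊄ B (|A ∖ B| ≥ 1) — true.
(c) bob: |A| = 9, |A ∩ B| = 2; needs |A ∩ B| / |A| < 1/3 — true.
(d) dave: |A| = 6, |A ∩ B| = 3; needs |A ∩ B| ≥ |A ∖ B| — true.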